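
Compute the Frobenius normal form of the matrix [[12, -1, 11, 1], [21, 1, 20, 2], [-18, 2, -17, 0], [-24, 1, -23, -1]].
R = [[0, 0, 0, -12], [1, 0, 0, 26], [0, 1, 0, 4], [0, 0, 1, -5]]

The invariant factors of A (the non-unit diagonal entries of the Smith normal form of xI - A over ℚ[x]) are (x - 2)(x + 3)(x^2 + 4x - 2), each dividing the next. The characteristic polynomial is their product, (x - 2)(x + 3)(x^2 + 4x - 2).

The rational canonical form is the block-diagonal matrix of companion matrices C(f_i):
R = [[0, 0, 0, -12], [1, 0, 0, 26], [0, 1, 0, 4], [0, 0, 1, -5]].

Note the characteristic polynomial does not split into linear factors over ℚ, so A has no Jordan form over ℚ; the rational canonical form exists over any field.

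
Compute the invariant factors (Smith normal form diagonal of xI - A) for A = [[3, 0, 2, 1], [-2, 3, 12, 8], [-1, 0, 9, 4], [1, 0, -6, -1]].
x - 3, (x - 4)^2(x - 3)

The Jordan structure of A has elementary divisors (x - 3), (x - 3), (x - 4)^2. Arranging the block sizes at each eigenvalue in decreasing order and taking row products gives the invariant factors.

Invariant factors (smallest first, each dividing the next): x - 3, (x - 4)^2(x - 3).

Check: the last factor (x - 4)^2(x - 3) is the minimal polynomial, and the product (x - 4)^2(x - 3)^2 is the characteristic polynomial.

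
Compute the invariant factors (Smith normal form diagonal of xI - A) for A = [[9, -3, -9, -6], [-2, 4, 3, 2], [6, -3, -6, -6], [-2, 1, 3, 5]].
x - 3, x - 3, (x - 3)^2

The Jordan structure of A has elementary divisors (x - 3)^2, (x - 3), (x - 3). Arranging the block sizes at each eigenvalue in decreasing order and taking row products gives the invariant factors.

Invariant factors (smallest first, each dividing the next): x - 3, x - 3, (x - 3)^2.

Check: the last factor (x - 3)^2 is the minimal polynomial, and the product (x - 3)^4 is the characteristic polynomial.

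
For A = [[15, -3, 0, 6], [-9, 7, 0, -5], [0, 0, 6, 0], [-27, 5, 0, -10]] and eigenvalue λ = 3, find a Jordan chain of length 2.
v_1 = [[-1, 1, 0, 3]]^T, v_2 = [[3, -2, 0, -7]]^T

We seek v_1 ∈ ker((A - 3I)^2) \ ker(A - 3I), then set v_{i+1} = (A - 3I) v_i.

One such chain is v_1 = [[-1, 1, 0, 3]]^T, v_2 = [[3, -2, 0, -7]]^T. Check: (A - 3I) v_2 = [[0, 0, 0, 0]]^T = 0.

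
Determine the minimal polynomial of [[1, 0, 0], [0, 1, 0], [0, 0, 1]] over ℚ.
The characteristic polynomial factors as (x - 1)^3. The minimal polynomial is ∏(x - λ)^{k_λ} where k_λ is the size of the largest Jordan block at λ.

For λ = 1: rank(A - I) = 0, and the largest Jordan block has size 1 (the smallest k with rank((A - I)^k) = rank((A - I)^(k+1))).

So m_A(x) = x - 1.

m_A(x) = x - 1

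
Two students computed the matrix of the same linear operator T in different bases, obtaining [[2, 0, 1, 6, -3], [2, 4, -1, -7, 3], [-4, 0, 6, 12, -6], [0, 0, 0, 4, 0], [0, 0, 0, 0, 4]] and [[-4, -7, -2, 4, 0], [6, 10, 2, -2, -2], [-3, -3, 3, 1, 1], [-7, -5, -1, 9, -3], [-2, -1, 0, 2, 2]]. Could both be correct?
Two matrices over a field are similar if and only if they have the same invariant factors.

Both A and B have characteristic polynomial (x - 4)^5 and minimal polynomial (x - 4)^2. Computing further, both have invariant factors x - 4, (x - 4)^2, (x - 4)^2. Hence A and B are similar.

Yes.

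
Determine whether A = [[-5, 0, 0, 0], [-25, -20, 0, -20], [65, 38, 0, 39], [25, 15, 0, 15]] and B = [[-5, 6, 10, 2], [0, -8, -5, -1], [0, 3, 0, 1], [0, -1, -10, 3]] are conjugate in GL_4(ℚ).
Two matrices over a field are similar if and only if they have the same invariant factors.

Both A and B have characteristic polynomial x^2(x + 5)^2 and minimal polynomial x^2(x + 5). Computing further, both have invariant factors x + 5, x^2(x + 5). Hence A and B are similar.

Yes.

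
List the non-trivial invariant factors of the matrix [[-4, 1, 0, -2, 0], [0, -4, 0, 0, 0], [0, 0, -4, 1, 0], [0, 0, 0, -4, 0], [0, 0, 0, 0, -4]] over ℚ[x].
The Jordan structure of A has elementary divisors (x + 4)^2, (x + 4)^2, (x + 4). Arranging the block sizes at each eigenvalue in decreasing order and taking row products gives the invariant factors.

Invariant factors (smallest first, each dividing the next): x + 4, (x + 4)^2, (x + 4)^2.

Check: the last factor (x + 4)^2 is the minimal polynomial, and the product (x + 4)^5 is the characteristic polynomial.

x + 4, (x + 4)^2, (x + 4)^2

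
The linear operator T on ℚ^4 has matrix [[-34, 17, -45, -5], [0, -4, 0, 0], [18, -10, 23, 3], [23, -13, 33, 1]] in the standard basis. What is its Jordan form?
The characteristic polynomial is det(xI - A) = (x + 3)^2(x + 4)^2, so the eigenvalues are -4 (algebraic multiplicity 2), -3 (algebraic multiplicity 2).

For λ = -4: rank(A + 4I) = 3, rank((A + 4I)^2) = 2. The eigenspace has dimension 4 - 3 = 1, so there is 1 Jordan block; the rank sequence gives block sizes [2].

For λ = -3: rank(A + 3I) = 3, rank((A + 3I)^2) = 2. The eigenspace has dimension 4 - 3 = 1, so there is 1 Jordan block; the rank sequence gives block sizes [2].

Assembling the blocks gives the Jordan form J above.

J = [[-4, 1, 0, 0], [0, -4, 0, 0], [0, 0, -3, 1], [0, 0, 0, -3]]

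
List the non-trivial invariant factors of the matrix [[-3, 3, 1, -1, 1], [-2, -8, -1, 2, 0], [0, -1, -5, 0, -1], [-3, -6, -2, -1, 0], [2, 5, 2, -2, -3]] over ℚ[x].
The Jordan structure of A has elementary divisors (x + 4)^3, (x + 4)^2. Arranging the block sizes at each eigenvalue in decreasing order and taking row products gives the invariant factors.

Invariant factors (smallest first, each dividing the next): (x + 4)^2, (x + 4)^3.

Check: the last factor (x + 4)^3 is the minimal polynomial, and the product (x + 4)^5 is the characteristic polynomial.

(x + 4)^2, (x + 4)^3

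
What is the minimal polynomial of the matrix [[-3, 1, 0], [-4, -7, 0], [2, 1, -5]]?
m_A(x) = (x + 5)^2

The characteristic polynomial factors as (x + 5)^3. The minimal polynomial is ∏(x - λ)^{k_λ} where k_λ is the size of the largest Jordan block at λ.

For λ = -5: rank(A + 5I) = 1, and the largest Jordan block has size 2 (the smallest k with rank((A + 5I)^k) = rank((A + 5I)^(k+1))).

So m_A(x) = (x + 5)^2.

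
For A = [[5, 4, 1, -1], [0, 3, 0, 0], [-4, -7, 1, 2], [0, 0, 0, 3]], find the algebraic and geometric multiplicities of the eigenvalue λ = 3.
algebraic multiplicity 4, geometric multiplicity 2

The characteristic polynomial is (x - 3)^4, so the factor x - 3 appears with exponent 4: the algebraic multiplicity is 4.

rank(A - 3I) = 2, so the eigenspace has dimension 4 - 2 = 2: the geometric multiplicity is 2.

Since 2 < 4, A is not diagonalizable.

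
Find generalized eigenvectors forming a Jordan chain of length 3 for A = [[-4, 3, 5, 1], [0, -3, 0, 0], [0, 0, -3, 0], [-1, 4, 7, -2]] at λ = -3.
v_1 = [[0, -1, 1, -2]]^T, v_2 = [[0, 0, 0, 1]]^T, v_3 = [[1, 0, 0, 1]]^T

We seek v_1 ∈ ker((A + 3I)^3) \ ker((A + 3I)^2), then set v_{i+1} = (A + 3I) v_i.

One such chain is v_1 = [[0, -1, 1, -2]]^T, v_2 = [[0, 0, 0, 1]]^T, v_3 = [[1, 0, 0, 1]]^T. Check: (A + 3I) v_3 = [[0, 0, 0, 0]]^T = 0.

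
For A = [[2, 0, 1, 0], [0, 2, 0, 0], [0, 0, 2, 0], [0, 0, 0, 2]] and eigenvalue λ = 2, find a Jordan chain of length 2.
v_1 = [[2, 0, 1, 0]]^T, v_2 = [[1, 0, 0, 0]]^T

We seek v_1 ∈ ker((A - 2I)^2) \ ker(A - 2I), then set v_{i+1} = (A - 2I) v_i.

One such chain is v_1 = [[2, 0, 1, 0]]^T, v_2 = [[1, 0, 0, 0]]^T. Check: (A - 2I) v_2 = [[0, 0, 0, 0]]^T = 0.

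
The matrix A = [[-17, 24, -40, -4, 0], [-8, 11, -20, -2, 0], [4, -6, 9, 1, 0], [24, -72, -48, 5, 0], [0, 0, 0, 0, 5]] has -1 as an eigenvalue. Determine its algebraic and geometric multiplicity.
The characteristic polynomial is (x - 5)^3(x + 1)^2, so the factor x + 1 appears with exponent 2: the algebraic multiplicity is 2.

rank(A + I) = 3, so the eigenspace has dimension 5 - 3 = 2: the geometric multiplicity is 2.

algebraic multiplicity 2, geometric multiplicity 2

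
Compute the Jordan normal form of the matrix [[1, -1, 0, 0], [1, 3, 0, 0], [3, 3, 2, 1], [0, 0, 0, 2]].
The characteristic polynomial is det(xI - A) = (x - 2)^4, so the eigenvalues are 2 (algebraic multiplicity 4).

For λ = 2: rank(A - 2I) = 2, rank((A - 2I)^2) = 0. The eigenspace has dimension 4 - 2 = 2, so there are 2 Jordan blocks; the rank sequence gives block sizes [2, 2].

Assembling the blocks gives the Jordan form J above.

J = [[2, 1, 0, 0], [0, 2, 0, 0], [0, 0, 2, 1], [0, 0, 0, 2]]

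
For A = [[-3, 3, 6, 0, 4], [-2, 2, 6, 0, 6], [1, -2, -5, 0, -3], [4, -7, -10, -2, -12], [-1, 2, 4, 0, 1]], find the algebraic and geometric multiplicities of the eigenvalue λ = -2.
The characteristic polynomial is (x + 1)^3(x + 2)^2, so the factor x + 2 appears with exponent 2: the algebraic multiplicity is 2.

rank(A + 2I) = 4, so the eigenspace has dimension 5 - 4 = 1: the geometric multiplicity is 1.

Since 1 < 2, A is not diagonalizable.

algebraic multiplicity 2, geometric multiplicity 1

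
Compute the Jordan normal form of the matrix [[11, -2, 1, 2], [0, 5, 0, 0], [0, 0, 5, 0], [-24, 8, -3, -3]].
The characteristic polynomial is det(xI - A) = (x - 5)^3(x - 3), so the eigenvalues are 3 (algebraic multiplicity 1), 5 (algebraic multiplicity 3).

For λ = 3: algebraic multiplicity 1 gives one 1×1 block.

For λ = 5: rank(A - 5I) = 2, rank((A - 5I)^2) = 1. The eigenspace has dimension 4 - 2 = 2, so there are 2 Jordan blocks; the rank sequence gives block sizes [2, 1].

Assembling the blocks gives the Jordan form J above.

J = [[3, 0, 0, 0], [0, 5, 1, 0], [0, 0, 5, 0], [0, 0, 0, 5]]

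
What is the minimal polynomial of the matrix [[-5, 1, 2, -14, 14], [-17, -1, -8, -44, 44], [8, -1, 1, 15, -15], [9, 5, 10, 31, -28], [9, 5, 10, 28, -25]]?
The characteristic polynomial factors as (x - 3)^3(x + 4)^2. The minimal polynomial is ∏(x - λ)^{k_λ} where k_λ is the size of the largest Jordan block at λ.

For λ = -4: rank(A + 4I) = 4, and the largest Jordan block has size 2 (the smallest k with rank((A + 4I)^k) = rank((A + 4I)^(k+1))).
For λ = 3: rank(A - 3I) = 3, and the largest Jordan block has size 2 (the smallest k with rank((A - 3I)^k) = rank((A - 3I)^(k+1))).

So m_A(x) = (x - 3)^2(x + 4)^2.

m_A(x) = (x - 3)^2(x + 4)^2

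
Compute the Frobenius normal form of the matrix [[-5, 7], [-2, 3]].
R = [[0, 1], [1, -2]]

The invariant factors of A (the non-unit diagonal entries of the Smith normal form of xI - A over ℚ[x]) are x^2 + 2x - 1, each dividing the next. The characteristic polynomial is their product, x^2 + 2x - 1.

The rational canonical form is the block-diagonal matrix of companion matrices C(f_i):
R = [[0, 1], [1, -2]].

Note the characteristic polynomial does not split into linear factors over ℚ, so A has no Jordan form over ℚ; the rational canonical form exists over any field.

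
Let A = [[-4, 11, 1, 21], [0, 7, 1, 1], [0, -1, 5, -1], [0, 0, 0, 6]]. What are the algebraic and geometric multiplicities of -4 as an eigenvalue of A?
The characteristic polynomial is (x - 6)^3(x + 4), so the factor x + 4 appears with exponent 1: the algebraic multiplicity is 1.

rank(A + 4I) = 3, so the eigenspace has dimension 4 - 3 = 1: the geometric multiplicity is 1.

algebraic multiplicity 1, geometric multiplicity 1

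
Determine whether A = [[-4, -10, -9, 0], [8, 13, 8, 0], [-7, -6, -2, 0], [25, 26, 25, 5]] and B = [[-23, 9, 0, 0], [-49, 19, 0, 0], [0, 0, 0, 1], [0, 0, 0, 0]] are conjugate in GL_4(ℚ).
No.

trace(A) = 12 but trace(B) = -4. The trace is a similarity invariant, so A and B are not similar.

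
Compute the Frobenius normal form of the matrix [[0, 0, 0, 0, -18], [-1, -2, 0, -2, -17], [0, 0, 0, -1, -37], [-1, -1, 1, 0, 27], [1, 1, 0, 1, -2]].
R = [[0, 0, 0, 0, -18], [1, 0, 0, 0, -21], [0, 1, 0, 0, -20], [0, 0, 1, 0, -11], [0, 0, 0, 1, -4]]

The invariant factors of A (the non-unit diagonal entries of the Smith normal form of xI - A over ℚ[x]) are (x + 2)(x^2 + x + 3)^2, each dividing the next. The characteristic polynomial is their product, (x + 2)(x^2 + x + 3)^2.

The rational canonical form is the block-diagonal matrix of companion matrices C(f_i):
R = [[0, 0, 0, 0, -18], [1, 0, 0, 0, -21], [0, 1, 0, 0, -20], [0, 0, 1, 0, -11], [0, 0, 0, 1, -4]].

Note the characteristic polynomial does not split into linear factors over ℚ, so A has no Jordan form over ℚ; the rational canonical form exists over any field.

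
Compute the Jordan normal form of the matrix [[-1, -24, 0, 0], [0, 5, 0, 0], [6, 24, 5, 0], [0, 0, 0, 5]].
J = [[-1, 0, 0, 0], [0, 5, 0, 0], [0, 0, 5, 0], [0, 0, 0, 5]]

The characteristic polynomial is det(xI - A) = (x - 5)^3(x + 1), so the eigenvalues are -1 (algebraic multiplicity 1), 5 (algebraic multiplicity 3).

For λ = -1: algebraic multiplicity 1 gives one 1×1 block.

For λ = 5: rank(A - 5I) = 1. The eigenspace has dimension 4 - 1 = 3, so there are 3 Jordan blocks; the rank sequence gives block sizes [1, 1, 1].

Assembling the blocks gives the Jordan form J above.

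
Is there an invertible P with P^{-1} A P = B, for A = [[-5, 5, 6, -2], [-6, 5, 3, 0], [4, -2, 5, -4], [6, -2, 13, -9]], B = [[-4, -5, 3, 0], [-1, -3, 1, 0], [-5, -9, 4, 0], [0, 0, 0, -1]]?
Two matrices over a field are similar if and only if they have the same invariant factors.

Both A and B have characteristic polynomial (x + 1)^4 and minimal polynomial (x + 1)^3. Computing further, both have invariant factors x + 1, (x + 1)^3. Hence A and B are similar.

Yes.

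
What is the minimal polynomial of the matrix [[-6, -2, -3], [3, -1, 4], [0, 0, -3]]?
The characteristic polynomial factors as (x + 3)^2(x + 4). The minimal polynomial is ∏(x - λ)^{k_λ} where k_λ is the size of the largest Jordan block at λ.

For λ = -4: rank(A + 4I) = 2, and the largest Jordan block has size 1 (the smallest k with rank((A + 4I)^k) = rank((A + 4I)^(k+1))).
For λ = -3: rank(A + 3I) = 2, and the largest Jordan block has size 2 (the smallest k with rank((A + 3I)^k) = rank((A + 3I)^(k+1))).

So m_A(x) = (x + 3)^2(x + 4).

m_A(x) = (x + 3)^2(x + 4)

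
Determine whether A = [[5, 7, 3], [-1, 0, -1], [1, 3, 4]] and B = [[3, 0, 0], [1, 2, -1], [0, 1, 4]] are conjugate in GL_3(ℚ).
Two matrices over a field are similar if and only if they have the same invariant factors.

Both A and B have characteristic polynomial (x - 3)^3 and minimal polynomial (x - 3)^3. Computing further, both have invariant factors (x - 3)^3. Hence A and B are similar.

Yes.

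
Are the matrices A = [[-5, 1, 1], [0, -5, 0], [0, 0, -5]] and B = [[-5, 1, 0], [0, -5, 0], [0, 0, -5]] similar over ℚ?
Two matrices over a field are similar if and only if they have the same invariant factors.

Both A and B have characteristic polynomial (x + 5)^3 and minimal polynomial (x + 5)^2. Computing further, both have invariant factors x + 5, (x + 5)^2. Hence A and B are similar.

Yes.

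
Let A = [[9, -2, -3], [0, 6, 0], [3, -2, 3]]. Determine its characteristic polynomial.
xI - A = [[x - 9, 2, 3], [0, x - 6, 0], [-3, 2, x - 3]].

Expanding det(xI - A) along the first row:
det(xI - A) = + (x - 9)·det([[x - 6, 0], [2, x - 3]]) - (2)·det([[0, 0], [-3, x - 3]]) + (3)·det([[0, x - 6], [-3, 2]]).

Evaluating gives χ_A(x) = x^3 - 18x^2 + 108x - 216 = (x - 6)^3.

χ_A(x) = (x - 6)^3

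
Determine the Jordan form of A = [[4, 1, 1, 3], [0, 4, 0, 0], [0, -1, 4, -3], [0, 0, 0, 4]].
The characteristic polynomial is det(xI - A) = (x - 4)^4, so the eigenvalues are 4 (algebraic multiplicity 4).

For λ = 4: rank(A - 4I) = 2, rank((A - 4I)^2) = 1, rank((A - 4I)^3) = 0. The eigenspace has dimension 4 - 2 = 2, so there are 2 Jordan blocks; the rank sequence gives block sizes [3, 1].

Assembling the blocks gives the Jordan form J above.

J = [[4, 1, 0, 0], [0, 4, 1, 0], [0, 0, 4, 0], [0, 0, 0, 4]]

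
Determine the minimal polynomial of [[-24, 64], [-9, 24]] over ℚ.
m_A(x) = x^2

The characteristic polynomial factors as x^2. The minimal polynomial is ∏(x - λ)^{k_λ} where k_λ is the size of the largest Jordan block at λ.

For λ = 0: rank(A) = 1, and the largest Jordan block has size 2 (the smallest k with rank(A^k) = rank(A^(k+1))).

So m_A(x) = x^2.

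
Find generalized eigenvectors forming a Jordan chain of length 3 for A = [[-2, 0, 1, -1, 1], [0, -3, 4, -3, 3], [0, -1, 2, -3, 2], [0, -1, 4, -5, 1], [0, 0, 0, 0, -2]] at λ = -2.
v_1 = [[0, -1, 0, 0, 1]]^T, v_2 = [[1, 4, 3, 2, 0]]^T, v_3 = [[1, 2, 2, 2, 0]]^T

We seek v_1 ∈ ker((A + 2I)^3) \ ker((A + 2I)^2), then set v_{i+1} = (A + 2I) v_i.

One such chain is v_1 = [[0, -1, 0, 0, 1]]^T, v_2 = [[1, 4, 3, 2, 0]]^T, v_3 = [[1, 2, 2, 2, 0]]^T. Check: (A + 2I) v_3 = [[0, 0, 0, 0, 0]]^T = 0.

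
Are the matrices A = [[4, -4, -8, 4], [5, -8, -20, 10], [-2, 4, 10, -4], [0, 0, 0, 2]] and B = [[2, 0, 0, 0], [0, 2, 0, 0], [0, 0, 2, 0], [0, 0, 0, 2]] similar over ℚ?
No.

Both have characteristic polynomial (x - 2)^4, but the minimal polynomial of A is (x - 2)^2 while the minimal polynomial of B is x - 2. The minimal polynomial is a similarity invariant, so A and B are not similar.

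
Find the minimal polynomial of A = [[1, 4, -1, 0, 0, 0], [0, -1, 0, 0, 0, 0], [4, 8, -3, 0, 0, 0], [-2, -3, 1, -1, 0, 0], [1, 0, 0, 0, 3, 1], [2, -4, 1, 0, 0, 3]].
m_A(x) = (x - 3)^2(x + 1)^2

The characteristic polynomial factors as (x - 3)^2(x + 1)^4. The minimal polynomial is ∏(x - λ)^{k_λ} where k_λ is the size of the largest Jordan block at λ.

For λ = -1: rank(A + I) = 4, and the largest Jordan block has size 2 (the smallest k with rank((A + I)^k) = rank((A + I)^(k+1))).
For λ = 3: rank(A - 3I) = 5, and the largest Jordan block has size 2 (the smallest k with rank((A - 3I)^k) = rank((A - 3I)^(k+1))).

So m_A(x) = (x - 3)^2(x + 1)^2.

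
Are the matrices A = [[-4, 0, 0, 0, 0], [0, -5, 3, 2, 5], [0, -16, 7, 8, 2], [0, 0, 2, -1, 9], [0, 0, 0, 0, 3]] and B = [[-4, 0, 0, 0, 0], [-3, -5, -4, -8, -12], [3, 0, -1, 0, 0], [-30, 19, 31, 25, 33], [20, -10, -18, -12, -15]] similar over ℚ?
Both have characteristic polynomial (x - 3)^2(x + 1)^2(x + 4), but the minimal polynomial of A is (x - 3)^2(x + 1)^2(x + 4) while the minimal polynomial of B is (x - 3)^2(x + 1)(x + 4). The minimal polynomial is a similarity invariant, so A and B are not similar.

No.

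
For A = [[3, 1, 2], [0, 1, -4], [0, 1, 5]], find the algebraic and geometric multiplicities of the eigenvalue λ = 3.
algebraic multiplicity 3, geometric multiplicity 2

The characteristic polynomial is (x - 3)^3, so the factor x - 3 appears with exponent 3: the algebraic multiplicity is 3.

rank(A - 3I) = 1, so the eigenspace has dimension 3 - 1 = 2: the geometric multiplicity is 2.

Since 2 < 3, A is not diagonalizable.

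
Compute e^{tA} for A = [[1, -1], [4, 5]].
e^{tA} = [[(1 - 2*t)*e^{3*t}, -t*e^{3*t}], [4*t*e^{3*t}, (2*t + 1)*e^{3*t}]]

A has Jordan form J = [[3, 1], [0, 3]] with A = PJP^{-1}, so e^{tA} = P e^{tJ} P^{-1}.

For a Jordan block J_k(λ), e^{tJ_k(λ)} = e^{λt} · (I + tN + t^2 N^2/2! + ... + t^{k-1} N^{k-1}/(k-1)!) where N is the nilpotent superdiagonal part.

Assembling the blocks and conjugating back gives the entries of e^{tA} as shown above.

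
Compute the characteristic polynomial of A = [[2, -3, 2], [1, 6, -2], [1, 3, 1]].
xI - A = [[x - 2, 3, -2], [-1, x - 6, 2], [-1, -3, x - 1]].

Expanding det(xI - A) along the first row:
det(xI - A) = + (x - 2)·det([[x - 6, 2], [-3, x - 1]]) - (3)·det([[-1, 2], [-1, x - 1]]) + (-2)·det([[-1, x - 6], [-1, -3]]).

Evaluating gives χ_A(x) = x^3 - 9x^2 + 27x - 27 = (x - 3)^3.

χ_A(x) = (x - 3)^3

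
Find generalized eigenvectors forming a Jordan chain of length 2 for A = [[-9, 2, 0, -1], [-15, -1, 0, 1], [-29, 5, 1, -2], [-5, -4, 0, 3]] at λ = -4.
We seek v_1 ∈ ker((A + 4I)^2) \ ker(A + 4I), then set v_{i+1} = (A + 4I) v_i.

One such chain is v_1 = [[0, 1, 0, 1]]^T, v_2 = [[1, 4, 3, 3]]^T. Check: (A + 4I) v_2 = [[0, 0, 0, 0]]^T = 0.

v_1 = [[0, 1, 0, 1]]^T, v_2 = [[1, 4, 3, 3]]^T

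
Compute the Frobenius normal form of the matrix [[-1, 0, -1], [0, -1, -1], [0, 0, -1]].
The invariant factors of A (the non-unit diagonal entries of the Smith normal form of xI - A over ℚ[x]) are x + 1, (x + 1)^2, each dividing the next. The characteristic polynomial is their product, (x + 1)^3.

The rational canonical form is the block-diagonal matrix of companion matrices C(f_i):
R = [[-1, 0, 0], [0, 0, -1], [0, 1, -2]].

R = [[-1, 0, 0], [0, 0, -1], [0, 1, -2]]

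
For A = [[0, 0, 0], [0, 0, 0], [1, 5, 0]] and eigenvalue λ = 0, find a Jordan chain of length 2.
We seek v_1 ∈ ker(A^2) \ ker(A), then set v_{i+1} = A v_i.

One such chain is v_1 = [[1, 0, 0]]^T, v_2 = [[0, 0, 1]]^T. Check: A v_2 = [[0, 0, 0]]^T = 0.

v_1 = [[1, 0, 0]]^T, v_2 = [[0, 0, 1]]^T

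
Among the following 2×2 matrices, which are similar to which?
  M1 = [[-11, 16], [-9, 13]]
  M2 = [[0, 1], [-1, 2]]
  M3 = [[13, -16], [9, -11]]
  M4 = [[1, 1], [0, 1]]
Characteristic polynomials: χ_{M1} = (x - 1)^2, χ_{M2} = (x - 1)^2, χ_{M3} = (x - 1)^2, χ_{M4} = (x - 1)^2.

{M1, M2, M3, M4}: invariant factors (x - 1)^2.

Matrices are similar if and only if their invariant-factor lists agree; the partition into similarity classes is {M1, M2, M3, M4}.

1 class: {M1, M2, M3, M4}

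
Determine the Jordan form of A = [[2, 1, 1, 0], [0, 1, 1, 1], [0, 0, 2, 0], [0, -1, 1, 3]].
The characteristic polynomial is det(xI - A) = (x - 2)^4, so the eigenvalues are 2 (algebraic multiplicity 4).

For λ = 2: rank(A - 2I) = 2, rank((A - 2I)^2) = 1, rank((A - 2I)^3) = 0. The eigenspace has dimension 4 - 2 = 2, so there are 2 Jordan blocks; the rank sequence gives block sizes [3, 1].

Assembling the blocks gives the Jordan form J above.

J = [[2, 1, 0, 0], [0, 2, 1, 0], [0, 0, 2, 0], [0, 0, 0, 2]]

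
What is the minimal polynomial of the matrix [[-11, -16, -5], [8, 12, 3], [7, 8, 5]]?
m_A(x) = (x - 2)^3

The characteristic polynomial factors as (x - 2)^3. The minimal polynomial is ∏(x - λ)^{k_λ} where k_λ is the size of the largest Jordan block at λ.

For λ = 2: rank(A - 2I) = 2, and the largest Jordan block has size 3 (the smallest k with rank((A - 2I)^k) = rank((A - 2I)^(k+1))).

So m_A(x) = (x - 2)^3.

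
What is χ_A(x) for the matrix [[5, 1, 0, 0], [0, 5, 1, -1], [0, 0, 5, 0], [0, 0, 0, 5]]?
χ_A(x) = (x - 5)^4

xI - A = [[x - 5, -1, 0, 0], [0, x - 5, -1, 1], [0, 0, x - 5, 0], [0, 0, 0, x - 5]].

Expanding det(xI - A) along the first row:
det(xI - A) = + (x - 5)·det([[x - 5, -1, 1], [0, x - 5, 0], [0, 0, x - 5]]) - (-1)·det([[0, -1, 1], [0, x - 5, 0], [0, 0, x - 5]]) + (0)·det([[0, x - 5, 1], [0, 0, 0], [0, 0, x - 5]]) - (0)·det([[0, x - 5, -1], [0, 0, x - 5], [0, 0, 0]]).

Evaluating gives χ_A(x) = x^4 - 20x^3 + 150x^2 - 500x + 625 = (x - 5)^4.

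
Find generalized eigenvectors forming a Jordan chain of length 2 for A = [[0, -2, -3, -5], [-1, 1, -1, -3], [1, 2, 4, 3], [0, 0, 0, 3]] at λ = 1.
v_1 = [[0, 1, -1, 0]]^T, v_2 = [[1, 1, -1, 0]]^T

We seek v_1 ∈ ker((A - I)^2) \ ker(A - I), then set v_{i+1} = (A - I) v_i.

One such chain is v_1 = [[0, 1, -1, 0]]^T, v_2 = [[1, 1, -1, 0]]^T. Check: (A - I) v_2 = [[0, 0, 0, 0]]^T = 0.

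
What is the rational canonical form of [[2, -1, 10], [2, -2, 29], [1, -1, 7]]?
R = [[0, 0, 15], [1, 0, -17], [0, 1, 7]]

The invariant factors of A (the non-unit diagonal entries of the Smith normal form of xI - A over ℚ[x]) are (x - 3)(x^2 - 4x + 5), each dividing the next. The characteristic polynomial is their product, (x - 3)(x^2 - 4x + 5).

The rational canonical form is the block-diagonal matrix of companion matrices C(f_i):
R = [[0, 0, 15], [1, 0, -17], [0, 1, 7]].

Note the characteristic polynomial does not split into linear factors over ℚ, so A has no Jordan form over ℚ; the rational canonical form exists over any field.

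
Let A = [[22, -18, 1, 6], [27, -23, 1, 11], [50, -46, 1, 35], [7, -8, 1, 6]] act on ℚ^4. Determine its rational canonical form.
The invariant factors of A (the non-unit diagonal entries of the Smith normal form of xI - A over ℚ[x]) are x - 5, (x - 5)(x^2 + 4x + 1), each dividing the next. The characteristic polynomial is their product, (x - 5)^2(x^2 + 4x + 1).

The rational canonical form is the block-diagonal matrix of companion matrices C(f_i):
R = [[5, 0, 0, 0], [0, 0, 0, 5], [0, 1, 0, 19], [0, 0, 1, 1]].

Note the characteristic polynomial does not split into linear factors over ℚ, so A has no Jordan form over ℚ; the rational canonical form exists over any field.

R = [[5, 0, 0, 0], [0, 0, 0, 5], [0, 1, 0, 19], [0, 0, 1, 1]]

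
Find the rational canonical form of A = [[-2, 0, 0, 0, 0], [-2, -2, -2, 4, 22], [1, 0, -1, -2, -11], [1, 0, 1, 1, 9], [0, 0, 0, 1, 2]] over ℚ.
R = [[-2, 0, 0, 0, 0], [0, -2, 0, 0, 0], [0, 0, 0, 0, 0], [0, 0, 1, 0, 8], [0, 0, 0, 1, 2]]

The invariant factors of A (the non-unit diagonal entries of the Smith normal form of xI - A over ℚ[x]) are x + 2, x + 2, x(x - 4)(x + 2), each dividing the next. The characteristic polynomial is their product, x(x - 4)(x + 2)^3.

The rational canonical form is the block-diagonal matrix of companion matrices C(f_i):
R = [[-2, 0, 0, 0, 0], [0, -2, 0, 0, 0], [0, 0, 0, 0, 0], [0, 0, 1, 0, 8], [0, 0, 0, 1, 2]].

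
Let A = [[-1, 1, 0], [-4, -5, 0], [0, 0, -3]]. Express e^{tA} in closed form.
e^{tA} = [[(2*t + 1)*e^{-3*t}, t*e^{-3*t}, 0], [-4*t*e^{-3*t}, (1 - 2*t)*e^{-3*t}, 0], [0, 0, e^{-3*t}]]

A has Jordan form J = [[-3, 1, 0], [0, -3, 0], [0, 0, -3]] with A = PJP^{-1}, so e^{tA} = P e^{tJ} P^{-1}.

For a Jordan block J_k(λ), e^{tJ_k(λ)} = e^{λt} · (I + tN + t^2 N^2/2! + ... + t^{k-1} N^{k-1}/(k-1)!) where N is the nilpotent superdiagonal part.

Assembling the blocks and conjugating back gives the entries of e^{tA} as shown above.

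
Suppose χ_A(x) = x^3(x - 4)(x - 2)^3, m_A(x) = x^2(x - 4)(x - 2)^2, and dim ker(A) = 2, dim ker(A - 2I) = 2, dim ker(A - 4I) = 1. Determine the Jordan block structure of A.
Jordan blocks: (0, 2), (0, 1), (2, 2), (2, 1), (4, 1)

λ = 0: algebraic multiplicity 3 (exponent in χ_A), largest block size 2 (exponent in m_A), 2 blocks (geometric multiplicity). These force block sizes [2, 1].
λ = 2: algebraic multiplicity 3 (exponent in χ_A), largest block size 2 (exponent in m_A), 2 blocks (geometric multiplicity). These force block sizes [2, 1].
λ = 4: algebraic multiplicity 1 (exponent in χ_A), largest block size 1 (exponent in m_A), 1 block (geometric multiplicity). This forces block sizes [1].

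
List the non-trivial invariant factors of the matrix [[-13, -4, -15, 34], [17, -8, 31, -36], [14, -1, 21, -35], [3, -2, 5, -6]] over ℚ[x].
The Jordan structure of A has elementary divisors (x + 5)^2, (x + 2), (x - 6). Arranging the block sizes at each eigenvalue in decreasing order and taking row products gives the invariant factors.

Invariant factors (smallest first, each dividing the next): (x - 6)(x + 2)(x + 5)^2.

Check: the last factor (x - 6)(x + 2)(x + 5)^2 is the minimal polynomial, and the product (x - 6)(x + 2)(x + 5)^2 is the characteristic polynomial.

(x - 6)(x + 2)(x + 5)^2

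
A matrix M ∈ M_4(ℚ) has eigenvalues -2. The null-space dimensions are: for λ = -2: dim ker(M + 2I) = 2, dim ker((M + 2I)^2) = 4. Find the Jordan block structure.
λ = -2: successive nullity increments [2, 2] count blocks of size ≥ k; block sizes are [2, 2].

Jordan blocks: (-2, 2), (-2, 2)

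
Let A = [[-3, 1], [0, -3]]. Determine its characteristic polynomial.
χ_A(x) = (x + 3)^2

xI - A = [[x + 3, -1], [0, x + 3]].

Expanding det(xI - A) along the first row:
det(xI - A) = + (x + 3)·det([[x + 3]]) - (-1)·det([[0]]).

Evaluating gives χ_A(x) = x^2 + 6x + 9 = (x + 3)^2.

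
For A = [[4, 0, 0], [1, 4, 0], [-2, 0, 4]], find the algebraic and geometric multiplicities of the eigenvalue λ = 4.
The characteristic polynomial is (x - 4)^3, so the factor x - 4 appears with exponent 3: the algebraic multiplicity is 3.

rank(A - 4I) = 1, so the eigenspace has dimension 3 - 1 = 2: the geometric multiplicity is 2.

Since 2 < 3, A is not diagonalizable.

algebraic multiplicity 3, geometric multiplicity 2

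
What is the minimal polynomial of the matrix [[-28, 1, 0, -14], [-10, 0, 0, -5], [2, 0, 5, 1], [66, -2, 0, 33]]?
The characteristic polynomial factors as x^2(x - 5)^2. The minimal polynomial is ∏(x - λ)^{k_λ} where k_λ is the size of the largest Jordan block at λ.

For λ = 0: rank(A) = 3, and the largest Jordan block has size 2 (the smallest k with rank(A^k) = rank(A^(k+1))).
For λ = 5: rank(A - 5I) = 3, and the largest Jordan block has size 2 (the smallest k with rank((A - 5I)^k) = rank((A - 5I)^(k+1))).

So m_A(x) = x^2(x - 5)^2.

m_A(x) = x^2(x - 5)^2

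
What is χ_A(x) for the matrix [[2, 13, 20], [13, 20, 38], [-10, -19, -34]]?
xI - A = [[x - 2, -13, -20], [-13, x - 20, -38], [10, 19, x + 34]].

Expanding det(xI - A) along the first row:
det(xI - A) = + (x - 2)·det([[x - 20, -38], [19, x + 34]]) - (-13)·det([[-13, -38], [10, x + 34]]) + (-20)·det([[-13, x - 20], [10, 19]]).

Evaluating gives χ_A(x) = x^3 + 12x^2 + 45x + 50 = (x + 2)(x + 5)^2.

χ_A(x) = (x + 2)(x + 5)^2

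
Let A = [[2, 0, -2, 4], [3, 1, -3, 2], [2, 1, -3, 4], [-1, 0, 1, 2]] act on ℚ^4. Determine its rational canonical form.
R = [[0, 0, 0, 8], [1, 0, 0, -4], [0, 1, 0, 0], [0, 0, 1, 2]]

The invariant factors of A (the non-unit diagonal entries of the Smith normal form of xI - A over ℚ[x]) are (x - 2)(x^3 + 4), each dividing the next. The characteristic polynomial is their product, (x - 2)(x^3 + 4).

The rational canonical form is the block-diagonal matrix of companion matrices C(f_i):
R = [[0, 0, 0, 8], [1, 0, 0, -4], [0, 1, 0, 0], [0, 0, 1, 2]].

Note the characteristic polynomial does not split into linear factors over ℚ, so A has no Jordan form over ℚ; the rational canonical form exists over any field.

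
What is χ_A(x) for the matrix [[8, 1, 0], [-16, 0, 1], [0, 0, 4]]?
χ_A(x) = (x - 4)^3

xI - A = [[x - 8, -1, 0], [16, x, -1], [0, 0, x - 4]].

Expanding det(xI - A) along the first row:
det(xI - A) = + (x - 8)·det([[x, -1], [0, x - 4]]) - (-1)·det([[16, -1], [0, x - 4]]) + (0)·det([[16, x], [0, 0]]).

Evaluating gives χ_A(x) = x^3 - 12x^2 + 48x - 64 = (x - 4)^3.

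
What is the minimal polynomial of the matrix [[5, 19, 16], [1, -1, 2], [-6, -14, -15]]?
m_A(x) = (x + 3)(x + 4)^2

The characteristic polynomial factors as (x + 3)(x + 4)^2. The minimal polynomial is ∏(x - λ)^{k_λ} where k_λ is the size of the largest Jordan block at λ.

For λ = -4: rank(A + 4I) = 2, and the largest Jordan block has size 2 (the smallest k with rank((A + 4I)^k) = rank((A + 4I)^(k+1))).
For λ = -3: rank(A + 3I) = 2, and the largest Jordan block has size 1 (the smallest k with rank((A + 3I)^k) = rank((A + 3I)^(k+1))).

So m_A(x) = (x + 3)(x + 4)^2.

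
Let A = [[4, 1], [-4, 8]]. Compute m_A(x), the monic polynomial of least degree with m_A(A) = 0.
m_A(x) = (x - 6)^2

The characteristic polynomial factors as (x - 6)^2. The minimal polynomial is ∏(x - λ)^{k_λ} where k_λ is the size of the largest Jordan block at λ.

For λ = 6: rank(A - 6I) = 1, and the largest Jordan block has size 2 (the smallest k with rank((A - 6I)^k) = rank((A - 6I)^(k+1))).

So m_A(x) = (x - 6)^2.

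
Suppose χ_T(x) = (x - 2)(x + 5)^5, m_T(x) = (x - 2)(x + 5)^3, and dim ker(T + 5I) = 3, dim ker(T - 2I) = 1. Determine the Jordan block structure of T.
λ = -5: algebraic multiplicity 5 (exponent in χ_T), largest block size 3 (exponent in m_T), 3 blocks (geometric multiplicity). These force block sizes [3, 1, 1].
λ = 2: algebraic multiplicity 1 (exponent in χ_T), largest block size 1 (exponent in m_T), 1 block (geometric multiplicity). This forces block sizes [1].

Jordan blocks: (-5, 3), (-5, 1), (-5, 1), (2, 1)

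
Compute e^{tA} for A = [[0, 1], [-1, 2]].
e^{tA} = [[(1 - t)*e^{t}, t*e^{t}], [-t*e^{t}, (t + 1)*e^{t}]]

A has Jordan form J = [[1, 1], [0, 1]] with A = PJP^{-1}, so e^{tA} = P e^{tJ} P^{-1}.

For a Jordan block J_k(λ), e^{tJ_k(λ)} = e^{λt} · (I + tN + t^2 N^2/2! + ... + t^{k-1} N^{k-1}/(k-1)!) where N is the nilpotent superdiagonal part.

Assembling the blocks and conjugating back gives the entries of e^{tA} as shown above.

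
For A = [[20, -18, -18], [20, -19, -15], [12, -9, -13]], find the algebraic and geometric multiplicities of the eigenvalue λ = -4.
algebraic multiplicity 3, geometric multiplicity 2

The characteristic polynomial is (x + 4)^3, so the factor x + 4 appears with exponent 3: the algebraic multiplicity is 3.

rank(A + 4I) = 1, so the eigenspace has dimension 3 - 1 = 2: the geometric multiplicity is 2.

Since 2 < 3, A is not diagonalizable.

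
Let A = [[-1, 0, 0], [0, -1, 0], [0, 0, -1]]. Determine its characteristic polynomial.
xI - A = [[x + 1, 0, 0], [0, x + 1, 0], [0, 0, x + 1]].

Expanding det(xI - A) along the first row:
det(xI - A) = + (x + 1)·det([[x + 1, 0], [0, x + 1]]) - (0)·det([[0, 0], [0, x + 1]]) + (0)·det([[0, x + 1], [0, 0]]).

Evaluating gives χ_A(x) = x^3 + 3x^2 + 3x + 1 = (x + 1)^3.

χ_A(x) = (x + 1)^3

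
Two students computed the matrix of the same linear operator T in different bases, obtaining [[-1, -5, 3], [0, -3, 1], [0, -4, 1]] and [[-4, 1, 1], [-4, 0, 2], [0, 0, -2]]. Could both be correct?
No.

trace(A) = -3 but trace(B) = -6. The trace is a similarity invariant, so A and B are not similar.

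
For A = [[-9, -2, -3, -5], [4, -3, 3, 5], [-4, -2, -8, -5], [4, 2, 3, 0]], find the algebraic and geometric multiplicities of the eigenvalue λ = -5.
algebraic multiplicity 4, geometric multiplicity 3

The characteristic polynomial is (x + 5)^4, so the factor x + 5 appears with exponent 4: the algebraic multiplicity is 4.

rank(A + 5I) = 1, so the eigenspace has dimension 4 - 1 = 3: the geometric multiplicity is 3.

Since 3 < 4, A is not diagonalizable.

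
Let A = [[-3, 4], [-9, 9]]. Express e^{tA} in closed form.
A has Jordan form J = [[3, 1], [0, 3]] with A = PJP^{-1}, so e^{tA} = P e^{tJ} P^{-1}.

For a Jordan block J_k(λ), e^{tJ_k(λ)} = e^{λt} · (I + tN + t^2 N^2/2! + ... + t^{k-1} N^{k-1}/(k-1)!) where N is the nilpotent superdiagonal part.

Assembling the blocks and conjugating back gives the entries of e^{tA} as shown above.

e^{tA} = [[(1 - 6*t)*e^{3*t}, 4*t*e^{3*t}], [-9*t*e^{3*t}, (6*t + 1)*e^{3*t}]]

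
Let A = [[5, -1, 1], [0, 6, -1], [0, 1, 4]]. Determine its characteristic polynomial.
χ_A(x) = (x - 5)^3

xI - A = [[x - 5, 1, -1], [0, x - 6, 1], [0, -1, x - 4]].

Expanding det(xI - A) along the first row:
det(xI - A) = + (x - 5)·det([[x - 6, 1], [-1, x - 4]]) - (1)·det([[0, 1], [0, x - 4]]) + (-1)·det([[0, x - 6], [0, -1]]).

Evaluating gives χ_A(x) = x^3 - 15x^2 + 75x - 125 = (x - 5)^3.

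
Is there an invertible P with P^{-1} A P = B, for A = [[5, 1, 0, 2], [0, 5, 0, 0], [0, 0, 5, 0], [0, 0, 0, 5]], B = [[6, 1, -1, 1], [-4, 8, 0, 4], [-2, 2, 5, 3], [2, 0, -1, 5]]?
No.

trace(A) = 20 but trace(B) = 24. The trace is a similarity invariant, so A and B are not similar.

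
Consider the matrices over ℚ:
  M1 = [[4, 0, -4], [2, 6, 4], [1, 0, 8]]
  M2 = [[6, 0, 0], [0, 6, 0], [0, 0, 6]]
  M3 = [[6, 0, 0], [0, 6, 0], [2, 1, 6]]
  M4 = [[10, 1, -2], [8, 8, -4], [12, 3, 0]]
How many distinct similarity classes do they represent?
2 classes: {M1, M3, M4}, {M2}

Characteristic polynomials: χ_{M1} = (x - 6)^3, χ_{M2} = (x - 6)^3, χ_{M3} = (x - 6)^3, χ_{M4} = (x - 6)^3.

{M1, M3, M4}: invariant factors x - 6, (x - 6)^2.

{M2}: invariant factors x - 6, x - 6, x - 6.

Matrices are similar if and only if their invariant-factor lists agree; the partition into similarity classes is {M1, M3, M4}, {M2}.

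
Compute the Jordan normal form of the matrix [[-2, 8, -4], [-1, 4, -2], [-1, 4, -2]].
The characteristic polynomial is det(xI - A) = x^3, so the eigenvalues are 0 (algebraic multiplicity 3).

For λ = 0: rank(A) = 1, rank(A^2) = 0. The eigenspace has dimension 3 - 1 = 2, so there are 2 Jordan blocks; the rank sequence gives block sizes [2, 1].

Assembling the blocks gives the Jordan form J above.

J = [[0, 1, 0], [0, 0, 0], [0, 0, 0]]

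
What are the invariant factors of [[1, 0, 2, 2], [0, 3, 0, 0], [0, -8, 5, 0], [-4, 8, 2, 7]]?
(x - 5)(x - 3), (x - 5)(x - 3)

The Jordan structure of A has elementary divisors (x - 3), (x - 3), (x - 5), (x - 5). Arranging the block sizes at each eigenvalue in decreasing order and taking row products gives the invariant factors.

Invariant factors (smallest first, each dividing the next): (x - 5)(x - 3), (x - 5)(x - 3).

Check: the last factor (x - 5)(x - 3) is the minimal polynomial, and the product (x - 5)^2(x - 3)^2 is the characteristic polynomial.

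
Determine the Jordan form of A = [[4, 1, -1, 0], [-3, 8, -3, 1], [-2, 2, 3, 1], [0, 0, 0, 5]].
J = [[5, 1, 0, 0], [0, 5, 0, 0], [0, 0, 5, 1], [0, 0, 0, 5]]

The characteristic polynomial is det(xI - A) = (x - 5)^4, so the eigenvalues are 5 (algebraic multiplicity 4).

For λ = 5: rank(A - 5I) = 2, rank((A - 5I)^2) = 0. The eigenspace has dimension 4 - 2 = 2, so there are 2 Jordan blocks; the rank sequence gives block sizes [2, 2].

Assembling the blocks gives the Jordan form J above.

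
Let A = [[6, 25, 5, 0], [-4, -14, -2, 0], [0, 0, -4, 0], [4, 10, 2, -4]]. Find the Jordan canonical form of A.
The characteristic polynomial is det(xI - A) = (x + 4)^4, so the eigenvalues are -4 (algebraic multiplicity 4).

For λ = -4: rank(A + 4I) = 1, rank((A + 4I)^2) = 0. The eigenspace has dimension 4 - 1 = 3, so there are 3 Jordan blocks; the rank sequence gives block sizes [2, 1, 1].

Assembling the blocks gives the Jordan form J above.

J = [[-4, 1, 0, 0], [0, -4, 0, 0], [0, 0, -4, 0], [0, 0, 0, -4]]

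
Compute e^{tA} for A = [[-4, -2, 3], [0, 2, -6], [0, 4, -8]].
A has Jordan form J = [[-4, 1, 0], [0, -4, 0], [0, 0, -2]] with A = PJP^{-1}, so e^{tA} = P e^{tJ} P^{-1}.

For a Jordan block J_k(λ), e^{tJ_k(λ)} = e^{λt} · (I + tN + t^2 N^2/2! + ... + t^{k-1} N^{k-1}/(k-1)!) where N is the nilpotent superdiagonal part.

Assembling the blocks and conjugating back gives the entries of e^{tA} as shown above.

e^{tA} = [[e^{-4*t}, -2*t*e^{-4*t}, 3*t*e^{-4*t}], [0, (3*e^{2*t} - 2)*e^{-4*t}, 3*(1 - e^{2*t})*e^{-4*t}], [0, (2*e^{2*t} - 2)*e^{-4*t}, (3 - 2*e^{2*t})*e^{-4*t}]]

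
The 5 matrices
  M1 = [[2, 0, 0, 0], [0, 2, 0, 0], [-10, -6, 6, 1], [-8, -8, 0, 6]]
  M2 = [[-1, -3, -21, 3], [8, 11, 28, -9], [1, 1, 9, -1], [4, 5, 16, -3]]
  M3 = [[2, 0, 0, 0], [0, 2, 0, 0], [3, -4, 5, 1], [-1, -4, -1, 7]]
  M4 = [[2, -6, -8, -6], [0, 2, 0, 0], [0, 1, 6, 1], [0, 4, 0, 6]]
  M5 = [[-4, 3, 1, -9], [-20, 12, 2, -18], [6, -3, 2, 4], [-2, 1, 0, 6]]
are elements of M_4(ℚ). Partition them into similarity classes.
2 classes: {M1, M3, M4}, {M2, M5}

Characteristic polynomials: χ_{M1} = (x - 6)^2(x - 2)^2, χ_{M2} = (x - 6)^2(x - 2)^2, χ_{M3} = (x - 6)^2(x - 2)^2, χ_{M4} = (x - 6)^2(x - 2)^2, χ_{M5} = (x - 6)^2(x - 2)^2.

{M1, M3, M4}: invariant factors x - 2, (x - 6)^2(x - 2).

{M2, M5}: invariant factors (x - 6)^2(x - 2)^2.

Matrices are similar if and only if their invariant-factor lists agree; the partition into similarity classes is {M1, M3, M4}, {M2, M5}.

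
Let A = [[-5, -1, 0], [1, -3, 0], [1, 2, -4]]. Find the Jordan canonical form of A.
J = [[-4, 1, 0], [0, -4, 1], [0, 0, -4]]

The characteristic polynomial is det(xI - A) = (x + 4)^3, so the eigenvalues are -4 (algebraic multiplicity 3).

For λ = -4: rank(A + 4I) = 2, rank((A + 4I)^2) = 1, rank((A + 4I)^3) = 0. The eigenspace has dimension 3 - 2 = 1, so there is 1 Jordan block; the rank sequence gives block sizes [3].

Assembling the blocks gives the Jordan form J above.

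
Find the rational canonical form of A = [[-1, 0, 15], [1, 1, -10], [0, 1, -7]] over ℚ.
The invariant factors of A (the non-unit diagonal entries of the Smith normal form of xI - A over ℚ[x]) are (x + 4)(x^2 + 3x - 3), each dividing the next. The characteristic polynomial is their product, (x + 4)(x^2 + 3x - 3).

The rational canonical form is the block-diagonal matrix of companion matrices C(f_i):
R = [[0, 0, 12], [1, 0, -9], [0, 1, -7]].

Note the characteristic polynomial does not split into linear factors over ℚ, so A has no Jordan form over ℚ; the rational canonical form exists over any field.

R = [[0, 0, 12], [1, 0, -9], [0, 1, -7]]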